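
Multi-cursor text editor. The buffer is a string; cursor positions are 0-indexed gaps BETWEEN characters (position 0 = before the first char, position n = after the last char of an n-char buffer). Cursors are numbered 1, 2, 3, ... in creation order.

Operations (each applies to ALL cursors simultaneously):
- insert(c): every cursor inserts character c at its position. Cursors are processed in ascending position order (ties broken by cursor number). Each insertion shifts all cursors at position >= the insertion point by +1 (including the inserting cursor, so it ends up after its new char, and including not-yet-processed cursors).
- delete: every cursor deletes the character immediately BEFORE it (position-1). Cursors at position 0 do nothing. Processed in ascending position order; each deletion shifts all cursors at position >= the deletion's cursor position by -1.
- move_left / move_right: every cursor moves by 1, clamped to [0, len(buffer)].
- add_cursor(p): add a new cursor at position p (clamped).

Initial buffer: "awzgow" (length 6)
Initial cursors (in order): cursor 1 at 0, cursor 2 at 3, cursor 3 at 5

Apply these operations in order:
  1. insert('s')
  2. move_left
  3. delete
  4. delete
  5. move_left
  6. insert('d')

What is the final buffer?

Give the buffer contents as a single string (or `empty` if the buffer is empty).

After op 1 (insert('s')): buffer="sawzsgosw" (len 9), cursors c1@1 c2@5 c3@8, authorship 1...2..3.
After op 2 (move_left): buffer="sawzsgosw" (len 9), cursors c1@0 c2@4 c3@7, authorship 1...2..3.
After op 3 (delete): buffer="sawsgsw" (len 7), cursors c1@0 c2@3 c3@5, authorship 1..2.3.
After op 4 (delete): buffer="sassw" (len 5), cursors c1@0 c2@2 c3@3, authorship 1.23.
After op 5 (move_left): buffer="sassw" (len 5), cursors c1@0 c2@1 c3@2, authorship 1.23.
After op 6 (insert('d')): buffer="dsdadssw" (len 8), cursors c1@1 c2@3 c3@5, authorship 112.323.

Answer: dsdadssw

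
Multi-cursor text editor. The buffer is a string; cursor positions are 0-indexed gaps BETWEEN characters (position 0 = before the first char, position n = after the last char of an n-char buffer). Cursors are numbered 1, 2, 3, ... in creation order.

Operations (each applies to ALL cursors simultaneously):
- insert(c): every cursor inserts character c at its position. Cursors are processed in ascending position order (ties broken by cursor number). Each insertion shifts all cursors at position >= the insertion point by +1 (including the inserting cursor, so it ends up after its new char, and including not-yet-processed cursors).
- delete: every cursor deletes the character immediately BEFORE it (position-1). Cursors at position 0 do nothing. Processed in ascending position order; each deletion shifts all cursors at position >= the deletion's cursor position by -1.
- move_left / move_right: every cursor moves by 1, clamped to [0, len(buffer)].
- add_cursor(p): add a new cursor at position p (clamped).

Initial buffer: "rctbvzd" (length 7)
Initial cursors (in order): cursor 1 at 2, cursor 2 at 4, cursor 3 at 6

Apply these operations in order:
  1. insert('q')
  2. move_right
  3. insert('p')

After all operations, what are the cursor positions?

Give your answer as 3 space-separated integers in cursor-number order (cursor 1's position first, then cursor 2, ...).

Answer: 5 9 13

Derivation:
After op 1 (insert('q')): buffer="rcqtbqvzqd" (len 10), cursors c1@3 c2@6 c3@9, authorship ..1..2..3.
After op 2 (move_right): buffer="rcqtbqvzqd" (len 10), cursors c1@4 c2@7 c3@10, authorship ..1..2..3.
After op 3 (insert('p')): buffer="rcqtpbqvpzqdp" (len 13), cursors c1@5 c2@9 c3@13, authorship ..1.1.2.2.3.3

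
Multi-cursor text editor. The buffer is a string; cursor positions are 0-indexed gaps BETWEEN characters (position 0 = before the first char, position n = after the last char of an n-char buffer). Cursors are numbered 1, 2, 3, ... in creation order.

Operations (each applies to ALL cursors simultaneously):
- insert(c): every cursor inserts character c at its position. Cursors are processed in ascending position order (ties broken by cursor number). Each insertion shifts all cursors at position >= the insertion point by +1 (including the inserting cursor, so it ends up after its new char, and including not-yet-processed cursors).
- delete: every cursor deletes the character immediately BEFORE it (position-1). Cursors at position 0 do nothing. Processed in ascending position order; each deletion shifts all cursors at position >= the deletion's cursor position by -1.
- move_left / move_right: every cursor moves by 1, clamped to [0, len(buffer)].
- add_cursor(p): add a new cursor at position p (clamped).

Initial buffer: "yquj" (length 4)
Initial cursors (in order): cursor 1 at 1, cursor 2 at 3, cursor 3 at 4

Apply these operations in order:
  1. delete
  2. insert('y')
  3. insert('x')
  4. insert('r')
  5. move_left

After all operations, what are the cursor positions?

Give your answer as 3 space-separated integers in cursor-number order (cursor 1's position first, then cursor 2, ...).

After op 1 (delete): buffer="q" (len 1), cursors c1@0 c2@1 c3@1, authorship .
After op 2 (insert('y')): buffer="yqyy" (len 4), cursors c1@1 c2@4 c3@4, authorship 1.23
After op 3 (insert('x')): buffer="yxqyyxx" (len 7), cursors c1@2 c2@7 c3@7, authorship 11.2323
After op 4 (insert('r')): buffer="yxrqyyxxrr" (len 10), cursors c1@3 c2@10 c3@10, authorship 111.232323
After op 5 (move_left): buffer="yxrqyyxxrr" (len 10), cursors c1@2 c2@9 c3@9, authorship 111.232323

Answer: 2 9 9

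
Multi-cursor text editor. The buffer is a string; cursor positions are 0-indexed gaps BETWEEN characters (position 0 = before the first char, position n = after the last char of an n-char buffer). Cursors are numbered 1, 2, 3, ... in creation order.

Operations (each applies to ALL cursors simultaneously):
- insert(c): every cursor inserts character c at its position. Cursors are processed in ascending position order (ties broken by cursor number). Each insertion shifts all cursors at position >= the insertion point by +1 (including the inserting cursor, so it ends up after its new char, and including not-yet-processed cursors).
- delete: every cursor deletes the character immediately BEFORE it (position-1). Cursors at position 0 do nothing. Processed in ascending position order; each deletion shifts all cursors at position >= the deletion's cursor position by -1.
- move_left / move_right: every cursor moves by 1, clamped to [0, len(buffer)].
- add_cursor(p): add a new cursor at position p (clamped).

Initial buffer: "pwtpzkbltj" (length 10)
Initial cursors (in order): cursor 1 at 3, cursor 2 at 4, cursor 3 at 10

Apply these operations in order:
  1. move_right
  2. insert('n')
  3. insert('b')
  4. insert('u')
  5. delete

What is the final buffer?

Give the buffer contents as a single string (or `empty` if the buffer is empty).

After op 1 (move_right): buffer="pwtpzkbltj" (len 10), cursors c1@4 c2@5 c3@10, authorship ..........
After op 2 (insert('n')): buffer="pwtpnznkbltjn" (len 13), cursors c1@5 c2@7 c3@13, authorship ....1.2.....3
After op 3 (insert('b')): buffer="pwtpnbznbkbltjnb" (len 16), cursors c1@6 c2@9 c3@16, authorship ....11.22.....33
After op 4 (insert('u')): buffer="pwtpnbuznbukbltjnbu" (len 19), cursors c1@7 c2@11 c3@19, authorship ....111.222.....333
After op 5 (delete): buffer="pwtpnbznbkbltjnb" (len 16), cursors c1@6 c2@9 c3@16, authorship ....11.22.....33

Answer: pwtpnbznbkbltjnb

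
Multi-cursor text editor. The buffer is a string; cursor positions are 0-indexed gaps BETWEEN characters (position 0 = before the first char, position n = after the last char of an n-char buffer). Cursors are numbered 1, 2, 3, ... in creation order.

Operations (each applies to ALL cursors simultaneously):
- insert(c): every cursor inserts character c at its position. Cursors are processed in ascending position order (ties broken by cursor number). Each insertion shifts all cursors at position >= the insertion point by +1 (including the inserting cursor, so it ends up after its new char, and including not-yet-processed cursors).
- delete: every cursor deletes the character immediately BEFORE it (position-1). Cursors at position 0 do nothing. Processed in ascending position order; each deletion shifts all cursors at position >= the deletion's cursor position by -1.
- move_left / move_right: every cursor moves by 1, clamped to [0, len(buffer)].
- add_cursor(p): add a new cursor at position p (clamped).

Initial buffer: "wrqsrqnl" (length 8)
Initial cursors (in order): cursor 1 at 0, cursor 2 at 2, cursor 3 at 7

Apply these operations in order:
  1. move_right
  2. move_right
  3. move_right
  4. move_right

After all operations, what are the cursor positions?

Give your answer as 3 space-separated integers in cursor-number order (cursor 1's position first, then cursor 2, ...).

After op 1 (move_right): buffer="wrqsrqnl" (len 8), cursors c1@1 c2@3 c3@8, authorship ........
After op 2 (move_right): buffer="wrqsrqnl" (len 8), cursors c1@2 c2@4 c3@8, authorship ........
After op 3 (move_right): buffer="wrqsrqnl" (len 8), cursors c1@3 c2@5 c3@8, authorship ........
After op 4 (move_right): buffer="wrqsrqnl" (len 8), cursors c1@4 c2@6 c3@8, authorship ........

Answer: 4 6 8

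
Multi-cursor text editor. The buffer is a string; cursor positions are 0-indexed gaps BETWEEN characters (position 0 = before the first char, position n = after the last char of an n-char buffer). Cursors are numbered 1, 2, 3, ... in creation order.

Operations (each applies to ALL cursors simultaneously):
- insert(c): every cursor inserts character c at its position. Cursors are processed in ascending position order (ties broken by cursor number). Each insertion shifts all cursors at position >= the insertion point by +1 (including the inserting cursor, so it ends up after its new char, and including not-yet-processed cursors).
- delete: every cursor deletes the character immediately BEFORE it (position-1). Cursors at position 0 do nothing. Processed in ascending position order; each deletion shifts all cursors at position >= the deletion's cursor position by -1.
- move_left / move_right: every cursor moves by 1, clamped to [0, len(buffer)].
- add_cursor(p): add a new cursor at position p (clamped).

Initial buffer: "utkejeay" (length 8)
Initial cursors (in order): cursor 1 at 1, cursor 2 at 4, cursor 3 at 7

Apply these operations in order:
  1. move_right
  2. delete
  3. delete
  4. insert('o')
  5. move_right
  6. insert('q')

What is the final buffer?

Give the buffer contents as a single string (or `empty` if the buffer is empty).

After op 1 (move_right): buffer="utkejeay" (len 8), cursors c1@2 c2@5 c3@8, authorship ........
After op 2 (delete): buffer="ukeea" (len 5), cursors c1@1 c2@3 c3@5, authorship .....
After op 3 (delete): buffer="ke" (len 2), cursors c1@0 c2@1 c3@2, authorship ..
After op 4 (insert('o')): buffer="okoeo" (len 5), cursors c1@1 c2@3 c3@5, authorship 1.2.3
After op 5 (move_right): buffer="okoeo" (len 5), cursors c1@2 c2@4 c3@5, authorship 1.2.3
After op 6 (insert('q')): buffer="okqoeqoq" (len 8), cursors c1@3 c2@6 c3@8, authorship 1.12.233

Answer: okqoeqoq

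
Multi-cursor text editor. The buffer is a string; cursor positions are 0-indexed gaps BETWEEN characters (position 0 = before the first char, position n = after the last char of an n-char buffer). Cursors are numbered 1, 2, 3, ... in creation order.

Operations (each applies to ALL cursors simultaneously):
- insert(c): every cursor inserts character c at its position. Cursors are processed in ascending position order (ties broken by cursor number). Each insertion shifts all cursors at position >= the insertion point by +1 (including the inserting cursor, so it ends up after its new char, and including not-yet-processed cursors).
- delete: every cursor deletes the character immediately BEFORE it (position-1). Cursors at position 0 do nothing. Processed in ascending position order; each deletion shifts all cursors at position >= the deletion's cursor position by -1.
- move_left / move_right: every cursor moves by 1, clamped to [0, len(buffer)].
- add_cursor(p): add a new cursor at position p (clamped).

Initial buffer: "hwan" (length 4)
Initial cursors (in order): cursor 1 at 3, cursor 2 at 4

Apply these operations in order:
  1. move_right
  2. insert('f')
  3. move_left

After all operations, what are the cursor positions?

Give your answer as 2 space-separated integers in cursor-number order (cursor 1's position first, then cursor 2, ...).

After op 1 (move_right): buffer="hwan" (len 4), cursors c1@4 c2@4, authorship ....
After op 2 (insert('f')): buffer="hwanff" (len 6), cursors c1@6 c2@6, authorship ....12
After op 3 (move_left): buffer="hwanff" (len 6), cursors c1@5 c2@5, authorship ....12

Answer: 5 5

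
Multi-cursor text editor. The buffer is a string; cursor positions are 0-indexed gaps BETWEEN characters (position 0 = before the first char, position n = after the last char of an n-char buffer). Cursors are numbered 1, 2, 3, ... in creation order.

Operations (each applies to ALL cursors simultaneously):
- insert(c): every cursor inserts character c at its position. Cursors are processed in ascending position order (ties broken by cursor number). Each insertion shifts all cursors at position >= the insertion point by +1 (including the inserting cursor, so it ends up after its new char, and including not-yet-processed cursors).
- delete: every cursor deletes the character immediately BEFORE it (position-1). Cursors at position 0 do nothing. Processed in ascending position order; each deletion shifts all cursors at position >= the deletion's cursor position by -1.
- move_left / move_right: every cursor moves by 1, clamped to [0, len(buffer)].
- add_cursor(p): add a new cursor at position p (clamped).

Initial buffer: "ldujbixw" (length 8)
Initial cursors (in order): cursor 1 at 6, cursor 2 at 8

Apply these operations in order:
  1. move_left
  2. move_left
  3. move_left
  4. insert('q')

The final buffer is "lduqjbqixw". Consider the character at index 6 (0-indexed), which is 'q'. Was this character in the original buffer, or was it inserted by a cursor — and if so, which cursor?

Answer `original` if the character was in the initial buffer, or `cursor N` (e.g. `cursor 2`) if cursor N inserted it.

After op 1 (move_left): buffer="ldujbixw" (len 8), cursors c1@5 c2@7, authorship ........
After op 2 (move_left): buffer="ldujbixw" (len 8), cursors c1@4 c2@6, authorship ........
After op 3 (move_left): buffer="ldujbixw" (len 8), cursors c1@3 c2@5, authorship ........
After op 4 (insert('q')): buffer="lduqjbqixw" (len 10), cursors c1@4 c2@7, authorship ...1..2...
Authorship (.=original, N=cursor N): . . . 1 . . 2 . . .
Index 6: author = 2

Answer: cursor 2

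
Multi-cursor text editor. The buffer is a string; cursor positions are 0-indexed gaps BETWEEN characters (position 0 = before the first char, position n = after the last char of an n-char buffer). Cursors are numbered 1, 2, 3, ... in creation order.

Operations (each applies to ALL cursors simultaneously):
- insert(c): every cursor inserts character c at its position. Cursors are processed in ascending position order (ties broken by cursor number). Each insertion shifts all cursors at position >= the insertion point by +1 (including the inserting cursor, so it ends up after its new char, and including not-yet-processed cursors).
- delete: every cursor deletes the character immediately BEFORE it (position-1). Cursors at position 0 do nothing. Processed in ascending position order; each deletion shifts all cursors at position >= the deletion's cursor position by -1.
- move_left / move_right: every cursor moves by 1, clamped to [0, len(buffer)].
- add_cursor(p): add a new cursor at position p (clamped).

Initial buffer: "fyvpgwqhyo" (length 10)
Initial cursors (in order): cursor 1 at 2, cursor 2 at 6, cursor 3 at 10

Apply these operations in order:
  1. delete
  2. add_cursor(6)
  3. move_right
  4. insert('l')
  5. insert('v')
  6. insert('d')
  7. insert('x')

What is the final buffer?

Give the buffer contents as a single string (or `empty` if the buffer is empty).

Answer: fvlvdxpgqlvdxhyllvvddxx

Derivation:
After op 1 (delete): buffer="fvpgqhy" (len 7), cursors c1@1 c2@4 c3@7, authorship .......
After op 2 (add_cursor(6)): buffer="fvpgqhy" (len 7), cursors c1@1 c2@4 c4@6 c3@7, authorship .......
After op 3 (move_right): buffer="fvpgqhy" (len 7), cursors c1@2 c2@5 c3@7 c4@7, authorship .......
After op 4 (insert('l')): buffer="fvlpgqlhyll" (len 11), cursors c1@3 c2@7 c3@11 c4@11, authorship ..1...2..34
After op 5 (insert('v')): buffer="fvlvpgqlvhyllvv" (len 15), cursors c1@4 c2@9 c3@15 c4@15, authorship ..11...22..3434
After op 6 (insert('d')): buffer="fvlvdpgqlvdhyllvvdd" (len 19), cursors c1@5 c2@11 c3@19 c4@19, authorship ..111...222..343434
After op 7 (insert('x')): buffer="fvlvdxpgqlvdxhyllvvddxx" (len 23), cursors c1@6 c2@13 c3@23 c4@23, authorship ..1111...2222..34343434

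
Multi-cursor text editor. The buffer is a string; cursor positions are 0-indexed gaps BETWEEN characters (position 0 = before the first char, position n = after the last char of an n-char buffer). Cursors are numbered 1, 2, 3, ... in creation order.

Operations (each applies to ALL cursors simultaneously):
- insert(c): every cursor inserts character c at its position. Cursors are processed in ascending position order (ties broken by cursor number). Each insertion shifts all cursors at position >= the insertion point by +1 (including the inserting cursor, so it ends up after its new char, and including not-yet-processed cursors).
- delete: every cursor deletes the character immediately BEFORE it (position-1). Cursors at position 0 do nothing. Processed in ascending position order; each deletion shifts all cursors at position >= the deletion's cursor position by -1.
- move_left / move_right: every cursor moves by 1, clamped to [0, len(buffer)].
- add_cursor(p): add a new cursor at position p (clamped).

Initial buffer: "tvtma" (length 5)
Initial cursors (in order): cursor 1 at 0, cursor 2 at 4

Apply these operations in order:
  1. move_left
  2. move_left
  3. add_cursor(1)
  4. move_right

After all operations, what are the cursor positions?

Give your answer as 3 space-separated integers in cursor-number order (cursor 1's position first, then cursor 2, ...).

Answer: 1 3 2

Derivation:
After op 1 (move_left): buffer="tvtma" (len 5), cursors c1@0 c2@3, authorship .....
After op 2 (move_left): buffer="tvtma" (len 5), cursors c1@0 c2@2, authorship .....
After op 3 (add_cursor(1)): buffer="tvtma" (len 5), cursors c1@0 c3@1 c2@2, authorship .....
After op 4 (move_right): buffer="tvtma" (len 5), cursors c1@1 c3@2 c2@3, authorship .....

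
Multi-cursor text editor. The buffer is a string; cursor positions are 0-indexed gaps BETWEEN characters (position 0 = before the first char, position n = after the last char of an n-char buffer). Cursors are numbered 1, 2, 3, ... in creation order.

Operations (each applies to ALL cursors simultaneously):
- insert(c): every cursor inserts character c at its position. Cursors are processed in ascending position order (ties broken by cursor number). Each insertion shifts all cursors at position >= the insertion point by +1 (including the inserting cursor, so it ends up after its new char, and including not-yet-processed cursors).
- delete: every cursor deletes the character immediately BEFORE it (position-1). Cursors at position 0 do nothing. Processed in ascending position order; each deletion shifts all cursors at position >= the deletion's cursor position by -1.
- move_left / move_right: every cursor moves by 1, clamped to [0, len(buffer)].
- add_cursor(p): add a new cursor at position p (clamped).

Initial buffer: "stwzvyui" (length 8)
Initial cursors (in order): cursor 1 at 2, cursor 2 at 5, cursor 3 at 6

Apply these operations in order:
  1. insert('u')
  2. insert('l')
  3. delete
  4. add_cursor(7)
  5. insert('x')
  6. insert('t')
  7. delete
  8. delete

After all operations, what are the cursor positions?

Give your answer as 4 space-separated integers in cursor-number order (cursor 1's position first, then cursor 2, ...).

Answer: 3 7 9 7

Derivation:
After op 1 (insert('u')): buffer="stuwzvuyuui" (len 11), cursors c1@3 c2@7 c3@9, authorship ..1...2.3..
After op 2 (insert('l')): buffer="stulwzvulyului" (len 14), cursors c1@4 c2@9 c3@12, authorship ..11...22.33..
After op 3 (delete): buffer="stuwzvuyuui" (len 11), cursors c1@3 c2@7 c3@9, authorship ..1...2.3..
After op 4 (add_cursor(7)): buffer="stuwzvuyuui" (len 11), cursors c1@3 c2@7 c4@7 c3@9, authorship ..1...2.3..
After op 5 (insert('x')): buffer="stuxwzvuxxyuxui" (len 15), cursors c1@4 c2@10 c4@10 c3@13, authorship ..11...224.33..
After op 6 (insert('t')): buffer="stuxtwzvuxxttyuxtui" (len 19), cursors c1@5 c2@13 c4@13 c3@17, authorship ..111...22424.333..
After op 7 (delete): buffer="stuxwzvuxxyuxui" (len 15), cursors c1@4 c2@10 c4@10 c3@13, authorship ..11...224.33..
After op 8 (delete): buffer="stuwzvuyuui" (len 11), cursors c1@3 c2@7 c4@7 c3@9, authorship ..1...2.3..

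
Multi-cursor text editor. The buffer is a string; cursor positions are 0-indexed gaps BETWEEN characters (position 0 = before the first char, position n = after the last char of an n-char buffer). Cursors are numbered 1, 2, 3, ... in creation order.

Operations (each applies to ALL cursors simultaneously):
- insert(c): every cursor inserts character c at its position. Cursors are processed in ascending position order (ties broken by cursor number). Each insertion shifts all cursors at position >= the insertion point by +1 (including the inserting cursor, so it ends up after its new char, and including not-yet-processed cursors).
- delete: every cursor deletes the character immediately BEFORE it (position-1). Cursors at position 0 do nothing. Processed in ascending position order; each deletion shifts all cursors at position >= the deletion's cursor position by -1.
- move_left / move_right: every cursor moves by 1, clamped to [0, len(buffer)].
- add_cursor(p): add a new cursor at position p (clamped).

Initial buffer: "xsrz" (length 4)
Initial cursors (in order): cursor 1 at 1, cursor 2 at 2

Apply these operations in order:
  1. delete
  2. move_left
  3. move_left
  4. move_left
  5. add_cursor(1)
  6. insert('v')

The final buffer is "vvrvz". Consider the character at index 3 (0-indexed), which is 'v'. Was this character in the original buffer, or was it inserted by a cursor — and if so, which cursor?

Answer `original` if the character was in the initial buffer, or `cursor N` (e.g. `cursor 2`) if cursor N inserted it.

After op 1 (delete): buffer="rz" (len 2), cursors c1@0 c2@0, authorship ..
After op 2 (move_left): buffer="rz" (len 2), cursors c1@0 c2@0, authorship ..
After op 3 (move_left): buffer="rz" (len 2), cursors c1@0 c2@0, authorship ..
After op 4 (move_left): buffer="rz" (len 2), cursors c1@0 c2@0, authorship ..
After op 5 (add_cursor(1)): buffer="rz" (len 2), cursors c1@0 c2@0 c3@1, authorship ..
After op 6 (insert('v')): buffer="vvrvz" (len 5), cursors c1@2 c2@2 c3@4, authorship 12.3.
Authorship (.=original, N=cursor N): 1 2 . 3 .
Index 3: author = 3

Answer: cursor 3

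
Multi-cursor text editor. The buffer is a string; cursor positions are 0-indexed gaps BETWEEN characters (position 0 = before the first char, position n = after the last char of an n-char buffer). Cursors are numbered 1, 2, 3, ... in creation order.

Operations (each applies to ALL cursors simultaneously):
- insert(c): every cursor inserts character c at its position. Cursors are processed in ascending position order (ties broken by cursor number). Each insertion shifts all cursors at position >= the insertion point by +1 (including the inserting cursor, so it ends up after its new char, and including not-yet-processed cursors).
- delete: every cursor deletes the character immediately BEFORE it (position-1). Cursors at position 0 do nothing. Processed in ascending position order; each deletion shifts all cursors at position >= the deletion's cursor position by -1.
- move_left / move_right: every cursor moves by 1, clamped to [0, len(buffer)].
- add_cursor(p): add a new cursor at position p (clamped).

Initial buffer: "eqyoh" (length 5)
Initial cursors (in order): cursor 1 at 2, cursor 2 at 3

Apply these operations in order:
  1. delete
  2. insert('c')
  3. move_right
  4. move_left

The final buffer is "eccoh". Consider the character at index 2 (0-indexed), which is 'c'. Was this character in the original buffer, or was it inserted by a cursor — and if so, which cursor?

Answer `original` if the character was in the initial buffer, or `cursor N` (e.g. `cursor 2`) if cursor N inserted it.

After op 1 (delete): buffer="eoh" (len 3), cursors c1@1 c2@1, authorship ...
After op 2 (insert('c')): buffer="eccoh" (len 5), cursors c1@3 c2@3, authorship .12..
After op 3 (move_right): buffer="eccoh" (len 5), cursors c1@4 c2@4, authorship .12..
After op 4 (move_left): buffer="eccoh" (len 5), cursors c1@3 c2@3, authorship .12..
Authorship (.=original, N=cursor N): . 1 2 . .
Index 2: author = 2

Answer: cursor 2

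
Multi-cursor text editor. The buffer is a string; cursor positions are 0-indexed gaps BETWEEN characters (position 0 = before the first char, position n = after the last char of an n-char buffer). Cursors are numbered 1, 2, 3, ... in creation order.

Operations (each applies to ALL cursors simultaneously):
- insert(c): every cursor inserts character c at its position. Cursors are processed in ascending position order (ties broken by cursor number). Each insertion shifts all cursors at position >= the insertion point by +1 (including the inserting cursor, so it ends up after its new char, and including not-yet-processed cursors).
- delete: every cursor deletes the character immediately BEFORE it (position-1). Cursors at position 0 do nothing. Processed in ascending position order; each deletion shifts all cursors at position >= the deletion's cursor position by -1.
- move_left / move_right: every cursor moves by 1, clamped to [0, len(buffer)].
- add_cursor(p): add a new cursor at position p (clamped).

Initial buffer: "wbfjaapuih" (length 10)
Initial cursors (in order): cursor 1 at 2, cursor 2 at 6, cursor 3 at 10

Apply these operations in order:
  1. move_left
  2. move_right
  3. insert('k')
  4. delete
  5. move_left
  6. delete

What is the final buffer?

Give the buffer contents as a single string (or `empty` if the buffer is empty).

Answer: bfjapuh

Derivation:
After op 1 (move_left): buffer="wbfjaapuih" (len 10), cursors c1@1 c2@5 c3@9, authorship ..........
After op 2 (move_right): buffer="wbfjaapuih" (len 10), cursors c1@2 c2@6 c3@10, authorship ..........
After op 3 (insert('k')): buffer="wbkfjaakpuihk" (len 13), cursors c1@3 c2@8 c3@13, authorship ..1....2....3
After op 4 (delete): buffer="wbfjaapuih" (len 10), cursors c1@2 c2@6 c3@10, authorship ..........
After op 5 (move_left): buffer="wbfjaapuih" (len 10), cursors c1@1 c2@5 c3@9, authorship ..........
After op 6 (delete): buffer="bfjapuh" (len 7), cursors c1@0 c2@3 c3@6, authorship .......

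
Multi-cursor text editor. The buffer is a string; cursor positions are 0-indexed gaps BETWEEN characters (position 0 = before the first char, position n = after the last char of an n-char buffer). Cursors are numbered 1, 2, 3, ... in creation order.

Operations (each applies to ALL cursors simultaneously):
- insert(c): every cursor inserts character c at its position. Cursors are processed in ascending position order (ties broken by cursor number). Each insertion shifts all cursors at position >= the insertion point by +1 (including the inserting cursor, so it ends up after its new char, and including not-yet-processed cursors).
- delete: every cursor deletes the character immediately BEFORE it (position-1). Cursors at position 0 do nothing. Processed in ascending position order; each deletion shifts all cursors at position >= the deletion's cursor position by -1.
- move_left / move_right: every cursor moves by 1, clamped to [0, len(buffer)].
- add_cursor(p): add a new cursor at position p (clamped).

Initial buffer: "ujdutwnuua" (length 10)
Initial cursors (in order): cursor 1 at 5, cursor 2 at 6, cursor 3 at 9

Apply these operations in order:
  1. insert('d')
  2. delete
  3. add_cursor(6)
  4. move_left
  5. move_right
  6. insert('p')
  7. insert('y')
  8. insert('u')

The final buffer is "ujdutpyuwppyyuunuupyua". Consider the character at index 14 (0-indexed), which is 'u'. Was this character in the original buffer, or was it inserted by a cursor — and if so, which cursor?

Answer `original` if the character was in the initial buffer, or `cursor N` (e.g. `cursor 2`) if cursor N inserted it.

After op 1 (insert('d')): buffer="ujdutdwdnuuda" (len 13), cursors c1@6 c2@8 c3@12, authorship .....1.2...3.
After op 2 (delete): buffer="ujdutwnuua" (len 10), cursors c1@5 c2@6 c3@9, authorship ..........
After op 3 (add_cursor(6)): buffer="ujdutwnuua" (len 10), cursors c1@5 c2@6 c4@6 c3@9, authorship ..........
After op 4 (move_left): buffer="ujdutwnuua" (len 10), cursors c1@4 c2@5 c4@5 c3@8, authorship ..........
After op 5 (move_right): buffer="ujdutwnuua" (len 10), cursors c1@5 c2@6 c4@6 c3@9, authorship ..........
After op 6 (insert('p')): buffer="ujdutpwppnuupa" (len 14), cursors c1@6 c2@9 c4@9 c3@13, authorship .....1.24...3.
After op 7 (insert('y')): buffer="ujdutpywppyynuupya" (len 18), cursors c1@7 c2@12 c4@12 c3@17, authorship .....11.2424...33.
After op 8 (insert('u')): buffer="ujdutpyuwppyyuunuupyua" (len 22), cursors c1@8 c2@15 c4@15 c3@21, authorship .....111.242424...333.
Authorship (.=original, N=cursor N): . . . . . 1 1 1 . 2 4 2 4 2 4 . . . 3 3 3 .
Index 14: author = 4

Answer: cursor 4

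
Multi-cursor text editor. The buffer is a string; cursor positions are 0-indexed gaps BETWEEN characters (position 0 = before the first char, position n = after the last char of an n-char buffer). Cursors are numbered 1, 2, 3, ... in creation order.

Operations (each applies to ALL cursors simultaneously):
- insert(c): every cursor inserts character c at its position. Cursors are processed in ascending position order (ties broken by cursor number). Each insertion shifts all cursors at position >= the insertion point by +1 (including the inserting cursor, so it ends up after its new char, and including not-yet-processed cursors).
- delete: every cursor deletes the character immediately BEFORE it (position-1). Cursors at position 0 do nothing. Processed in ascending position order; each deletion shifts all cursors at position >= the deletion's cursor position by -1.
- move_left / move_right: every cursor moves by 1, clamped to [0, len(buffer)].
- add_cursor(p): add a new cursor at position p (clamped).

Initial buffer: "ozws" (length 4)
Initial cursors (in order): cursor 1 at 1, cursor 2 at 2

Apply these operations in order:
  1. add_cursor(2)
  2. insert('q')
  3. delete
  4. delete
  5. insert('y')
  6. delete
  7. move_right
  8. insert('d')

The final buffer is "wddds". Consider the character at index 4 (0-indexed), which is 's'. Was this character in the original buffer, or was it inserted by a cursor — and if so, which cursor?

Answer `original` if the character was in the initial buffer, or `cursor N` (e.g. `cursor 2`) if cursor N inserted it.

After op 1 (add_cursor(2)): buffer="ozws" (len 4), cursors c1@1 c2@2 c3@2, authorship ....
After op 2 (insert('q')): buffer="oqzqqws" (len 7), cursors c1@2 c2@5 c3@5, authorship .1.23..
After op 3 (delete): buffer="ozws" (len 4), cursors c1@1 c2@2 c3@2, authorship ....
After op 4 (delete): buffer="ws" (len 2), cursors c1@0 c2@0 c3@0, authorship ..
After op 5 (insert('y')): buffer="yyyws" (len 5), cursors c1@3 c2@3 c3@3, authorship 123..
After op 6 (delete): buffer="ws" (len 2), cursors c1@0 c2@0 c3@0, authorship ..
After op 7 (move_right): buffer="ws" (len 2), cursors c1@1 c2@1 c3@1, authorship ..
After op 8 (insert('d')): buffer="wddds" (len 5), cursors c1@4 c2@4 c3@4, authorship .123.
Authorship (.=original, N=cursor N): . 1 2 3 .
Index 4: author = original

Answer: original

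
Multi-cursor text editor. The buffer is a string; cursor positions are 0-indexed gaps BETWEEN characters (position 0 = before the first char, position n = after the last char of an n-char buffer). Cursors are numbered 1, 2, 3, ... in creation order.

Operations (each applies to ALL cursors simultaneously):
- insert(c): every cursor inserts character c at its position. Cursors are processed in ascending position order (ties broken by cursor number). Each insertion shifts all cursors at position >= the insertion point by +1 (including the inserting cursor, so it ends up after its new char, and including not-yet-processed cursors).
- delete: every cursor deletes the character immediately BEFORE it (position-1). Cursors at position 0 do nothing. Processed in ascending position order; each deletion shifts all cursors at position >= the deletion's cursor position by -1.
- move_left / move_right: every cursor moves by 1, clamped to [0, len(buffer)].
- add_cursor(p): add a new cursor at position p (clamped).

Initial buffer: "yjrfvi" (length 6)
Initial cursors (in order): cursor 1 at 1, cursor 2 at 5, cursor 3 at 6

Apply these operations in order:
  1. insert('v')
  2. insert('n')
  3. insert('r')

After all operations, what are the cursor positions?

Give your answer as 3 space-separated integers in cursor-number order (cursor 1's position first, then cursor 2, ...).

Answer: 4 11 15

Derivation:
After op 1 (insert('v')): buffer="yvjrfvviv" (len 9), cursors c1@2 c2@7 c3@9, authorship .1....2.3
After op 2 (insert('n')): buffer="yvnjrfvvnivn" (len 12), cursors c1@3 c2@9 c3@12, authorship .11....22.33
After op 3 (insert('r')): buffer="yvnrjrfvvnrivnr" (len 15), cursors c1@4 c2@11 c3@15, authorship .111....222.333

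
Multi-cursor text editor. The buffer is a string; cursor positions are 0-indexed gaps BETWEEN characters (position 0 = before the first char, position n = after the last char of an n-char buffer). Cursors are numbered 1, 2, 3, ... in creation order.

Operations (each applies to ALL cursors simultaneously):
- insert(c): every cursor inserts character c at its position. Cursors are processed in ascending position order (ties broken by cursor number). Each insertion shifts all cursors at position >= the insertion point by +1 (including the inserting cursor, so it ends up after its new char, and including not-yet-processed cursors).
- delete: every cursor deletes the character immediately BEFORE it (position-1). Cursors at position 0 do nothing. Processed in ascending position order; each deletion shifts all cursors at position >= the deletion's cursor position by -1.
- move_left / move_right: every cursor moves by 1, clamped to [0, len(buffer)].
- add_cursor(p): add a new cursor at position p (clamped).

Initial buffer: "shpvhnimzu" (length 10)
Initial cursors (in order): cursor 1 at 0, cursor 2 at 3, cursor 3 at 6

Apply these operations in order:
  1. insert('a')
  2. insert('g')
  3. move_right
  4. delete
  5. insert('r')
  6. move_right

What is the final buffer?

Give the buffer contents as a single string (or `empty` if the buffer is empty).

After op 1 (insert('a')): buffer="ashpavhnaimzu" (len 13), cursors c1@1 c2@5 c3@9, authorship 1...2...3....
After op 2 (insert('g')): buffer="agshpagvhnagimzu" (len 16), cursors c1@2 c2@7 c3@12, authorship 11...22...33....
After op 3 (move_right): buffer="agshpagvhnagimzu" (len 16), cursors c1@3 c2@8 c3@13, authorship 11...22...33....
After op 4 (delete): buffer="aghpaghnagmzu" (len 13), cursors c1@2 c2@6 c3@10, authorship 11..22..33...
After op 5 (insert('r')): buffer="agrhpagrhnagrmzu" (len 16), cursors c1@3 c2@8 c3@13, authorship 111..222..333...
After op 6 (move_right): buffer="agrhpagrhnagrmzu" (len 16), cursors c1@4 c2@9 c3@14, authorship 111..222..333...

Answer: agrhpagrhnagrmzu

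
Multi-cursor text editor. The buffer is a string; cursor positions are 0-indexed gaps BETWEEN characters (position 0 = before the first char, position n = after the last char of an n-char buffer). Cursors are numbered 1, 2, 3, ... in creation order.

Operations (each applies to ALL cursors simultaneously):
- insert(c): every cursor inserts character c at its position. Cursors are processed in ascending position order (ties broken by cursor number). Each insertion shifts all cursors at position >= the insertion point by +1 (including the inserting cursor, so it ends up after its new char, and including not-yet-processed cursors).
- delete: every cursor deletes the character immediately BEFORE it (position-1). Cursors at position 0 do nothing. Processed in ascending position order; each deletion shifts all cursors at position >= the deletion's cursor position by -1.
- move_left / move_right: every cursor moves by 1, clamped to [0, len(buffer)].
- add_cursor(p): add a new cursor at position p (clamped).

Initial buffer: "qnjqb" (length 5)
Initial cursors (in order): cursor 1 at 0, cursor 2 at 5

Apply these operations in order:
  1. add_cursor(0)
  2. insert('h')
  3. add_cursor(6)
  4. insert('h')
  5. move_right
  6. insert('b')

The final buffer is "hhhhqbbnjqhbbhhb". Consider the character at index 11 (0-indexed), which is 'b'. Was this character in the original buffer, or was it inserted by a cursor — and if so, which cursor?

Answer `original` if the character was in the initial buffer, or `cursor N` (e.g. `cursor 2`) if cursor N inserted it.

Answer: original

Derivation:
After op 1 (add_cursor(0)): buffer="qnjqb" (len 5), cursors c1@0 c3@0 c2@5, authorship .....
After op 2 (insert('h')): buffer="hhqnjqbh" (len 8), cursors c1@2 c3@2 c2@8, authorship 13.....2
After op 3 (add_cursor(6)): buffer="hhqnjqbh" (len 8), cursors c1@2 c3@2 c4@6 c2@8, authorship 13.....2
After op 4 (insert('h')): buffer="hhhhqnjqhbhh" (len 12), cursors c1@4 c3@4 c4@9 c2@12, authorship 1313....4.22
After op 5 (move_right): buffer="hhhhqnjqhbhh" (len 12), cursors c1@5 c3@5 c4@10 c2@12, authorship 1313....4.22
After op 6 (insert('b')): buffer="hhhhqbbnjqhbbhhb" (len 16), cursors c1@7 c3@7 c4@13 c2@16, authorship 1313.13...4.4222
Authorship (.=original, N=cursor N): 1 3 1 3 . 1 3 . . . 4 . 4 2 2 2
Index 11: author = original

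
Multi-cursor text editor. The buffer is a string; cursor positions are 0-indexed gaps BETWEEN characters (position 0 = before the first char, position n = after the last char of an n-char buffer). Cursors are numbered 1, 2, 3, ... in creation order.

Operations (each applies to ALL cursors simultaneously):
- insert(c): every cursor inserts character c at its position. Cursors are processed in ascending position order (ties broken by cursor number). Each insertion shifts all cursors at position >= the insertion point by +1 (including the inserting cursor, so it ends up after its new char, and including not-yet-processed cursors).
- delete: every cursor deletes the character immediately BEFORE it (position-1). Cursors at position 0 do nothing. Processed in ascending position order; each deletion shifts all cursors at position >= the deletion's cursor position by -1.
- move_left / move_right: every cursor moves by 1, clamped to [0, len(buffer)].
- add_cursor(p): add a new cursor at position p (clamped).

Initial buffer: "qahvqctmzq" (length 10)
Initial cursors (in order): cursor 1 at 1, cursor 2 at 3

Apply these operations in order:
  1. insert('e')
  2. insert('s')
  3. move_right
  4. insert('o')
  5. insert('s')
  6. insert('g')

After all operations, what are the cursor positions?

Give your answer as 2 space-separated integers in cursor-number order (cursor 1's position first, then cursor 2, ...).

After op 1 (insert('e')): buffer="qeahevqctmzq" (len 12), cursors c1@2 c2@5, authorship .1..2.......
After op 2 (insert('s')): buffer="qesahesvqctmzq" (len 14), cursors c1@3 c2@7, authorship .11..22.......
After op 3 (move_right): buffer="qesahesvqctmzq" (len 14), cursors c1@4 c2@8, authorship .11..22.......
After op 4 (insert('o')): buffer="qesaohesvoqctmzq" (len 16), cursors c1@5 c2@10, authorship .11.1.22.2......
After op 5 (insert('s')): buffer="qesaoshesvosqctmzq" (len 18), cursors c1@6 c2@12, authorship .11.11.22.22......
After op 6 (insert('g')): buffer="qesaosghesvosgqctmzq" (len 20), cursors c1@7 c2@14, authorship .11.111.22.222......

Answer: 7 14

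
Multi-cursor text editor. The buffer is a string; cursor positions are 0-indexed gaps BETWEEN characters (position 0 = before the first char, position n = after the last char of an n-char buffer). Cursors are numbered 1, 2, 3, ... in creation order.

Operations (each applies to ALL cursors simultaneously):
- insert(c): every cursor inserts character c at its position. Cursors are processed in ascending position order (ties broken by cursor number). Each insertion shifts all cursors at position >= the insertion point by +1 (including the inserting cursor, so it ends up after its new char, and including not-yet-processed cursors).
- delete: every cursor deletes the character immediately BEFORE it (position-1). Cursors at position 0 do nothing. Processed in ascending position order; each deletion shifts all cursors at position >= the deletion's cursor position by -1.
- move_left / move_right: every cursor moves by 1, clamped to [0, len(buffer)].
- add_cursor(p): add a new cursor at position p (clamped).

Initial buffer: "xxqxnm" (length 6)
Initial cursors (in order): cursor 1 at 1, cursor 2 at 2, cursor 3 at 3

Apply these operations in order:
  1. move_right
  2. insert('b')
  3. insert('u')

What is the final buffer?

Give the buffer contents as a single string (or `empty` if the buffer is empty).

Answer: xxbuqbuxbunm

Derivation:
After op 1 (move_right): buffer="xxqxnm" (len 6), cursors c1@2 c2@3 c3@4, authorship ......
After op 2 (insert('b')): buffer="xxbqbxbnm" (len 9), cursors c1@3 c2@5 c3@7, authorship ..1.2.3..
After op 3 (insert('u')): buffer="xxbuqbuxbunm" (len 12), cursors c1@4 c2@7 c3@10, authorship ..11.22.33..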